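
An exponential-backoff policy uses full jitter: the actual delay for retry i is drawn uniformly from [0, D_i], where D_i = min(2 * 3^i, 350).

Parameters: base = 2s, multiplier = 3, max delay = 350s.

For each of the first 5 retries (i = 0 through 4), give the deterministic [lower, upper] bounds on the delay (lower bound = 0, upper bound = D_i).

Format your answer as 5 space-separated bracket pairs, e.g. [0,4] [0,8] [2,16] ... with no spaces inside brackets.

Computing bounds per retry:
  i=0: D_i=min(2*3^0,350)=2, bounds=[0,2]
  i=1: D_i=min(2*3^1,350)=6, bounds=[0,6]
  i=2: D_i=min(2*3^2,350)=18, bounds=[0,18]
  i=3: D_i=min(2*3^3,350)=54, bounds=[0,54]
  i=4: D_i=min(2*3^4,350)=162, bounds=[0,162]

Answer: [0,2] [0,6] [0,18] [0,54] [0,162]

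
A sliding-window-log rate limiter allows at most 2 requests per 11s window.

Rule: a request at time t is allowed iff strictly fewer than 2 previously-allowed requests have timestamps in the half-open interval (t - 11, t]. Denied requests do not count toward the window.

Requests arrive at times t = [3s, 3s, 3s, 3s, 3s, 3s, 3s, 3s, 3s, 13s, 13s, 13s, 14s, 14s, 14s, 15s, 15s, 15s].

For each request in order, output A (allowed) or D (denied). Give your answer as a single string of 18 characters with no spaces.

Tracking allowed requests in the window:
  req#1 t=3s: ALLOW
  req#2 t=3s: ALLOW
  req#3 t=3s: DENY
  req#4 t=3s: DENY
  req#5 t=3s: DENY
  req#6 t=3s: DENY
  req#7 t=3s: DENY
  req#8 t=3s: DENY
  req#9 t=3s: DENY
  req#10 t=13s: DENY
  req#11 t=13s: DENY
  req#12 t=13s: DENY
  req#13 t=14s: ALLOW
  req#14 t=14s: ALLOW
  req#15 t=14s: DENY
  req#16 t=15s: DENY
  req#17 t=15s: DENY
  req#18 t=15s: DENY

Answer: AADDDDDDDDDDAADDDD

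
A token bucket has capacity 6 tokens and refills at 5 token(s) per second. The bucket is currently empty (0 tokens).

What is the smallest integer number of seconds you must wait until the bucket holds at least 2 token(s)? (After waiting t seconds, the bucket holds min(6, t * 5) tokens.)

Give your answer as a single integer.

Need t * 5 >= 2, so t >= 2/5.
Smallest integer t = ceil(2/5) = 1.

Answer: 1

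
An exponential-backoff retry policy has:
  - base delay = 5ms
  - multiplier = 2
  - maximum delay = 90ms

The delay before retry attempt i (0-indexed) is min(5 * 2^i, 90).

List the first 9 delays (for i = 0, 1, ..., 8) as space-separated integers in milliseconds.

Answer: 5 10 20 40 80 90 90 90 90

Derivation:
Computing each delay:
  i=0: min(5*2^0, 90) = 5
  i=1: min(5*2^1, 90) = 10
  i=2: min(5*2^2, 90) = 20
  i=3: min(5*2^3, 90) = 40
  i=4: min(5*2^4, 90) = 80
  i=5: min(5*2^5, 90) = 90
  i=6: min(5*2^6, 90) = 90
  i=7: min(5*2^7, 90) = 90
  i=8: min(5*2^8, 90) = 90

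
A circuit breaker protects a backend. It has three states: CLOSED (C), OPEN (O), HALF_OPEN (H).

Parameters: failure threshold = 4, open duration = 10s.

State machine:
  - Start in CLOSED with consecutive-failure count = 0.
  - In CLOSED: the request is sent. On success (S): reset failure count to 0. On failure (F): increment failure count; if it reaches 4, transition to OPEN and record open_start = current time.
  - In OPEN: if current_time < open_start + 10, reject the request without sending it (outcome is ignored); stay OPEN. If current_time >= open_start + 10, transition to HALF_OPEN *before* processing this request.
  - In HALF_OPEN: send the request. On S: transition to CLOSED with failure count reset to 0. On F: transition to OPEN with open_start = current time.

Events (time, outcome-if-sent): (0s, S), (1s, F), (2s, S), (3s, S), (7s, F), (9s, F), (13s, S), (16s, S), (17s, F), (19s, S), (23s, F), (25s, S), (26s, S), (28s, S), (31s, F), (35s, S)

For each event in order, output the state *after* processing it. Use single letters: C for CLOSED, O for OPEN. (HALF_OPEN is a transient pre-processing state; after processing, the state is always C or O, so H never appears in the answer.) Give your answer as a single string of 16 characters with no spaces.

Answer: CCCCCCCCCCCCCCCC

Derivation:
State after each event:
  event#1 t=0s outcome=S: state=CLOSED
  event#2 t=1s outcome=F: state=CLOSED
  event#3 t=2s outcome=S: state=CLOSED
  event#4 t=3s outcome=S: state=CLOSED
  event#5 t=7s outcome=F: state=CLOSED
  event#6 t=9s outcome=F: state=CLOSED
  event#7 t=13s outcome=S: state=CLOSED
  event#8 t=16s outcome=S: state=CLOSED
  event#9 t=17s outcome=F: state=CLOSED
  event#10 t=19s outcome=S: state=CLOSED
  event#11 t=23s outcome=F: state=CLOSED
  event#12 t=25s outcome=S: state=CLOSED
  event#13 t=26s outcome=S: state=CLOSED
  event#14 t=28s outcome=S: state=CLOSED
  event#15 t=31s outcome=F: state=CLOSED
  event#16 t=35s outcome=S: state=CLOSED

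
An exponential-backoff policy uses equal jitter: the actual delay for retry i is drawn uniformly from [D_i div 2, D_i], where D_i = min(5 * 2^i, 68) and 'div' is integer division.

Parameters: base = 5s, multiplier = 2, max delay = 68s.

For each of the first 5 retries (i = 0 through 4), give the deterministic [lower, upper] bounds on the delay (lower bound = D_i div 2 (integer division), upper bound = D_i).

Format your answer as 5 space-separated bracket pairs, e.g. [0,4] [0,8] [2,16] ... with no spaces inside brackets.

Answer: [2,5] [5,10] [10,20] [20,40] [34,68]

Derivation:
Computing bounds per retry:
  i=0: D_i=min(5*2^0,68)=5, bounds=[2,5]
  i=1: D_i=min(5*2^1,68)=10, bounds=[5,10]
  i=2: D_i=min(5*2^2,68)=20, bounds=[10,20]
  i=3: D_i=min(5*2^3,68)=40, bounds=[20,40]
  i=4: D_i=min(5*2^4,68)=68, bounds=[34,68]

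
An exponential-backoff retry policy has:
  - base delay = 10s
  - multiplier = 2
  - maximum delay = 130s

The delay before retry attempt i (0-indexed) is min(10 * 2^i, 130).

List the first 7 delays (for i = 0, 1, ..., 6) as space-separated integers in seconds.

Answer: 10 20 40 80 130 130 130

Derivation:
Computing each delay:
  i=0: min(10*2^0, 130) = 10
  i=1: min(10*2^1, 130) = 20
  i=2: min(10*2^2, 130) = 40
  i=3: min(10*2^3, 130) = 80
  i=4: min(10*2^4, 130) = 130
  i=5: min(10*2^5, 130) = 130
  i=6: min(10*2^6, 130) = 130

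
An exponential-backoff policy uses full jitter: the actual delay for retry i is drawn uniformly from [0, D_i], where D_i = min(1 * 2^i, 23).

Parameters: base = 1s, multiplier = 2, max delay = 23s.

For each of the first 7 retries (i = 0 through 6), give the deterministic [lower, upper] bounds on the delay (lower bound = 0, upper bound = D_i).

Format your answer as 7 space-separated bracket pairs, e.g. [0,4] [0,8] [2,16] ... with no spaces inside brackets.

Computing bounds per retry:
  i=0: D_i=min(1*2^0,23)=1, bounds=[0,1]
  i=1: D_i=min(1*2^1,23)=2, bounds=[0,2]
  i=2: D_i=min(1*2^2,23)=4, bounds=[0,4]
  i=3: D_i=min(1*2^3,23)=8, bounds=[0,8]
  i=4: D_i=min(1*2^4,23)=16, bounds=[0,16]
  i=5: D_i=min(1*2^5,23)=23, bounds=[0,23]
  i=6: D_i=min(1*2^6,23)=23, bounds=[0,23]

Answer: [0,1] [0,2] [0,4] [0,8] [0,16] [0,23] [0,23]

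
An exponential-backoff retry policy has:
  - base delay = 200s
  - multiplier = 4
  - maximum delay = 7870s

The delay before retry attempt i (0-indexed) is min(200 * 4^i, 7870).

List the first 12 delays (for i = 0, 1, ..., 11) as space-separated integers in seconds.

Computing each delay:
  i=0: min(200*4^0, 7870) = 200
  i=1: min(200*4^1, 7870) = 800
  i=2: min(200*4^2, 7870) = 3200
  i=3: min(200*4^3, 7870) = 7870
  i=4: min(200*4^4, 7870) = 7870
  i=5: min(200*4^5, 7870) = 7870
  i=6: min(200*4^6, 7870) = 7870
  i=7: min(200*4^7, 7870) = 7870
  i=8: min(200*4^8, 7870) = 7870
  i=9: min(200*4^9, 7870) = 7870
  i=10: min(200*4^10, 7870) = 7870
  i=11: min(200*4^11, 7870) = 7870

Answer: 200 800 3200 7870 7870 7870 7870 7870 7870 7870 7870 7870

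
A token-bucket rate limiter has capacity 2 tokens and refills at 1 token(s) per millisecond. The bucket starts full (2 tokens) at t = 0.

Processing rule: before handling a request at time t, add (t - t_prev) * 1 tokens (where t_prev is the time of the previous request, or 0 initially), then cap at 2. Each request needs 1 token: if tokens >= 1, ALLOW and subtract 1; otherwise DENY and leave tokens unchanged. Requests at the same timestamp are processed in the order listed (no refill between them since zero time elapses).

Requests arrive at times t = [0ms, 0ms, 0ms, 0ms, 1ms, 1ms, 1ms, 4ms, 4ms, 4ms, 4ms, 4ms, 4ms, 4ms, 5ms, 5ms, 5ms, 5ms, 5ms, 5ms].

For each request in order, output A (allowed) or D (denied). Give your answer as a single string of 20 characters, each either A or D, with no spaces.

Answer: AADDADDAADDDDDADDDDD

Derivation:
Simulating step by step:
  req#1 t=0ms: ALLOW
  req#2 t=0ms: ALLOW
  req#3 t=0ms: DENY
  req#4 t=0ms: DENY
  req#5 t=1ms: ALLOW
  req#6 t=1ms: DENY
  req#7 t=1ms: DENY
  req#8 t=4ms: ALLOW
  req#9 t=4ms: ALLOW
  req#10 t=4ms: DENY
  req#11 t=4ms: DENY
  req#12 t=4ms: DENY
  req#13 t=4ms: DENY
  req#14 t=4ms: DENY
  req#15 t=5ms: ALLOW
  req#16 t=5ms: DENY
  req#17 t=5ms: DENY
  req#18 t=5ms: DENY
  req#19 t=5ms: DENY
  req#20 t=5ms: DENY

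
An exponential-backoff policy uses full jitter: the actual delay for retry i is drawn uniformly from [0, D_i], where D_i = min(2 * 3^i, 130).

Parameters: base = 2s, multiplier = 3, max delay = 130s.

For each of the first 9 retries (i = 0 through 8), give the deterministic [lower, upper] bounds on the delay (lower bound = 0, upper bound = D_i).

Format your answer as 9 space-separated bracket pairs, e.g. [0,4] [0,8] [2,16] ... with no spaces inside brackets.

Computing bounds per retry:
  i=0: D_i=min(2*3^0,130)=2, bounds=[0,2]
  i=1: D_i=min(2*3^1,130)=6, bounds=[0,6]
  i=2: D_i=min(2*3^2,130)=18, bounds=[0,18]
  i=3: D_i=min(2*3^3,130)=54, bounds=[0,54]
  i=4: D_i=min(2*3^4,130)=130, bounds=[0,130]
  i=5: D_i=min(2*3^5,130)=130, bounds=[0,130]
  i=6: D_i=min(2*3^6,130)=130, bounds=[0,130]
  i=7: D_i=min(2*3^7,130)=130, bounds=[0,130]
  i=8: D_i=min(2*3^8,130)=130, bounds=[0,130]

Answer: [0,2] [0,6] [0,18] [0,54] [0,130] [0,130] [0,130] [0,130] [0,130]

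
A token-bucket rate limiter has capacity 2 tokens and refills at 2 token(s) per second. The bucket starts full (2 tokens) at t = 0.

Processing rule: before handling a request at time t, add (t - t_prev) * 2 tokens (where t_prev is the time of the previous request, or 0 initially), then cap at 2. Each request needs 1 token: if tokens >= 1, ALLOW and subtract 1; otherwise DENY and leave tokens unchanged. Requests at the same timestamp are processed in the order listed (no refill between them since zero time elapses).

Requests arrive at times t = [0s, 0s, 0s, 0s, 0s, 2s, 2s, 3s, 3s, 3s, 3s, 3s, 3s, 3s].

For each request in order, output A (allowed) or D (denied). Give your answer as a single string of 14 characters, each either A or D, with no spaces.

Simulating step by step:
  req#1 t=0s: ALLOW
  req#2 t=0s: ALLOW
  req#3 t=0s: DENY
  req#4 t=0s: DENY
  req#5 t=0s: DENY
  req#6 t=2s: ALLOW
  req#7 t=2s: ALLOW
  req#8 t=3s: ALLOW
  req#9 t=3s: ALLOW
  req#10 t=3s: DENY
  req#11 t=3s: DENY
  req#12 t=3s: DENY
  req#13 t=3s: DENY
  req#14 t=3s: DENY

Answer: AADDDAAAADDDDD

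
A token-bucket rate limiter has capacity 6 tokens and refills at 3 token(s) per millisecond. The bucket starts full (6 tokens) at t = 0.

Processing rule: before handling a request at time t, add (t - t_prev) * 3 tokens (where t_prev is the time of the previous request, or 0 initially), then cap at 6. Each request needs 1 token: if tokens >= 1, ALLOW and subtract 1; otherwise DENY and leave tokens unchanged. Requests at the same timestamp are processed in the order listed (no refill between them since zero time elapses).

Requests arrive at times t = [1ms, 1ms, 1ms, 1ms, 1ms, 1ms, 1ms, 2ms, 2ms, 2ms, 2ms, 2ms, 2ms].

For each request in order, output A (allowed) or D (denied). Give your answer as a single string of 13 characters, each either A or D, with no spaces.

Simulating step by step:
  req#1 t=1ms: ALLOW
  req#2 t=1ms: ALLOW
  req#3 t=1ms: ALLOW
  req#4 t=1ms: ALLOW
  req#5 t=1ms: ALLOW
  req#6 t=1ms: ALLOW
  req#7 t=1ms: DENY
  req#8 t=2ms: ALLOW
  req#9 t=2ms: ALLOW
  req#10 t=2ms: ALLOW
  req#11 t=2ms: DENY
  req#12 t=2ms: DENY
  req#13 t=2ms: DENY

Answer: AAAAAADAAADDD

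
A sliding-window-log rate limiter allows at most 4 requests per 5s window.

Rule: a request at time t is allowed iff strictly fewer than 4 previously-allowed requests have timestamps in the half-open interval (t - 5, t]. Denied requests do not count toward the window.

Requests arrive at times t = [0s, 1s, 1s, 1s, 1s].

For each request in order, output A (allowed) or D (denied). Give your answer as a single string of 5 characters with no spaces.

Answer: AAAAD

Derivation:
Tracking allowed requests in the window:
  req#1 t=0s: ALLOW
  req#2 t=1s: ALLOW
  req#3 t=1s: ALLOW
  req#4 t=1s: ALLOW
  req#5 t=1s: DENY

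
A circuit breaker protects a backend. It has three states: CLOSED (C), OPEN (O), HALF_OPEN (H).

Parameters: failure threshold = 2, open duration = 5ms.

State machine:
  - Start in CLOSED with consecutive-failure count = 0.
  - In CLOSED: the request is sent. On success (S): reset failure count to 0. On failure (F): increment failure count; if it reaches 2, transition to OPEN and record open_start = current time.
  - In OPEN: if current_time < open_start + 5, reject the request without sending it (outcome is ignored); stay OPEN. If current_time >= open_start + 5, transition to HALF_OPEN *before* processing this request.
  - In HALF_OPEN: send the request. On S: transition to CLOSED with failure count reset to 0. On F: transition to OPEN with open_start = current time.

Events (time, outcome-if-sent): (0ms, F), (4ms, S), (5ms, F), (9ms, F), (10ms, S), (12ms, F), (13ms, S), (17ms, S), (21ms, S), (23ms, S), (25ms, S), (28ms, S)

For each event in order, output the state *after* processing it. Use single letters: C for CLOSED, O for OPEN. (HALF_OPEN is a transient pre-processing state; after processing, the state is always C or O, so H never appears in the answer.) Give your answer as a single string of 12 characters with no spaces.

Answer: CCCOOOOCCCCC

Derivation:
State after each event:
  event#1 t=0ms outcome=F: state=CLOSED
  event#2 t=4ms outcome=S: state=CLOSED
  event#3 t=5ms outcome=F: state=CLOSED
  event#4 t=9ms outcome=F: state=OPEN
  event#5 t=10ms outcome=S: state=OPEN
  event#6 t=12ms outcome=F: state=OPEN
  event#7 t=13ms outcome=S: state=OPEN
  event#8 t=17ms outcome=S: state=CLOSED
  event#9 t=21ms outcome=S: state=CLOSED
  event#10 t=23ms outcome=S: state=CLOSED
  event#11 t=25ms outcome=S: state=CLOSED
  event#12 t=28ms outcome=S: state=CLOSED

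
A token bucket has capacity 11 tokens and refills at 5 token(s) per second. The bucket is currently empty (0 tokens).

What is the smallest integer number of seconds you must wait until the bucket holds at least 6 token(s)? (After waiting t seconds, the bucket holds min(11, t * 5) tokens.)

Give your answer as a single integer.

Need t * 5 >= 6, so t >= 6/5.
Smallest integer t = ceil(6/5) = 2.

Answer: 2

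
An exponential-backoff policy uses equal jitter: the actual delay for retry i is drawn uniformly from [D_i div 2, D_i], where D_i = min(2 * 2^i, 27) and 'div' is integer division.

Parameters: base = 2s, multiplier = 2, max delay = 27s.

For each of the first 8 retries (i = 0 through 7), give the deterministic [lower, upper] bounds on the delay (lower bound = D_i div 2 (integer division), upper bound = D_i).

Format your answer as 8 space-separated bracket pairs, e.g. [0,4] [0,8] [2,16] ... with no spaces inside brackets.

Computing bounds per retry:
  i=0: D_i=min(2*2^0,27)=2, bounds=[1,2]
  i=1: D_i=min(2*2^1,27)=4, bounds=[2,4]
  i=2: D_i=min(2*2^2,27)=8, bounds=[4,8]
  i=3: D_i=min(2*2^3,27)=16, bounds=[8,16]
  i=4: D_i=min(2*2^4,27)=27, bounds=[13,27]
  i=5: D_i=min(2*2^5,27)=27, bounds=[13,27]
  i=6: D_i=min(2*2^6,27)=27, bounds=[13,27]
  i=7: D_i=min(2*2^7,27)=27, bounds=[13,27]

Answer: [1,2] [2,4] [4,8] [8,16] [13,27] [13,27] [13,27] [13,27]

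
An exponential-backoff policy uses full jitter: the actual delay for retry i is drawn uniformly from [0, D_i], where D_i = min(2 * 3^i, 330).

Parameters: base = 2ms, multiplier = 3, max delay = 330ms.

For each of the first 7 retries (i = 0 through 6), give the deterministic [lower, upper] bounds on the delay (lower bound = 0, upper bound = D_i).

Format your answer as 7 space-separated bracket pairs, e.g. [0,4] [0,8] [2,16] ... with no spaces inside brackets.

Answer: [0,2] [0,6] [0,18] [0,54] [0,162] [0,330] [0,330]

Derivation:
Computing bounds per retry:
  i=0: D_i=min(2*3^0,330)=2, bounds=[0,2]
  i=1: D_i=min(2*3^1,330)=6, bounds=[0,6]
  i=2: D_i=min(2*3^2,330)=18, bounds=[0,18]
  i=3: D_i=min(2*3^3,330)=54, bounds=[0,54]
  i=4: D_i=min(2*3^4,330)=162, bounds=[0,162]
  i=5: D_i=min(2*3^5,330)=330, bounds=[0,330]
  i=6: D_i=min(2*3^6,330)=330, bounds=[0,330]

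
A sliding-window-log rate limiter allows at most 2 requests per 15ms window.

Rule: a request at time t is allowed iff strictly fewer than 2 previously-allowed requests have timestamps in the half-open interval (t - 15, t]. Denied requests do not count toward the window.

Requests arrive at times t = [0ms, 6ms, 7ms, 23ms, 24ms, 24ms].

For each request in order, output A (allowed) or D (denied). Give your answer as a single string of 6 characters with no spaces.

Tracking allowed requests in the window:
  req#1 t=0ms: ALLOW
  req#2 t=6ms: ALLOW
  req#3 t=7ms: DENY
  req#4 t=23ms: ALLOW
  req#5 t=24ms: ALLOW
  req#6 t=24ms: DENY

Answer: AADAAD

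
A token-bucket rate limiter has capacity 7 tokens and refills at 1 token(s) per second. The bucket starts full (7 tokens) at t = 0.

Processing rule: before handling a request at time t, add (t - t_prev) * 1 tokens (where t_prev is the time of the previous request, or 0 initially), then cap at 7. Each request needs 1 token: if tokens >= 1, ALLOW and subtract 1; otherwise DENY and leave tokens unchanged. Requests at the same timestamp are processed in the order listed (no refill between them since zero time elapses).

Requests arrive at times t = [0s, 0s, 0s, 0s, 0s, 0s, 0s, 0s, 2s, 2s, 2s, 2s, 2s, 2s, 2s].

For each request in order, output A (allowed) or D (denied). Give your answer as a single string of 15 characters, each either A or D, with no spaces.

Simulating step by step:
  req#1 t=0s: ALLOW
  req#2 t=0s: ALLOW
  req#3 t=0s: ALLOW
  req#4 t=0s: ALLOW
  req#5 t=0s: ALLOW
  req#6 t=0s: ALLOW
  req#7 t=0s: ALLOW
  req#8 t=0s: DENY
  req#9 t=2s: ALLOW
  req#10 t=2s: ALLOW
  req#11 t=2s: DENY
  req#12 t=2s: DENY
  req#13 t=2s: DENY
  req#14 t=2s: DENY
  req#15 t=2s: DENY

Answer: AAAAAAADAADDDDD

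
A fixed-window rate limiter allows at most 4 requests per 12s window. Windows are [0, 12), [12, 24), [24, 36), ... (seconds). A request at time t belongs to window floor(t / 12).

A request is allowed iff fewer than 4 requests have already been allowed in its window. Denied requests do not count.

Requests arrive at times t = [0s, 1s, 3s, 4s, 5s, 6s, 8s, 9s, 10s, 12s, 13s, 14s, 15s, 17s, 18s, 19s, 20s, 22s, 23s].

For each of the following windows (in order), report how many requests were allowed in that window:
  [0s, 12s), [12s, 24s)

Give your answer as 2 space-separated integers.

Answer: 4 4

Derivation:
Processing requests:
  req#1 t=0s (window 0): ALLOW
  req#2 t=1s (window 0): ALLOW
  req#3 t=3s (window 0): ALLOW
  req#4 t=4s (window 0): ALLOW
  req#5 t=5s (window 0): DENY
  req#6 t=6s (window 0): DENY
  req#7 t=8s (window 0): DENY
  req#8 t=9s (window 0): DENY
  req#9 t=10s (window 0): DENY
  req#10 t=12s (window 1): ALLOW
  req#11 t=13s (window 1): ALLOW
  req#12 t=14s (window 1): ALLOW
  req#13 t=15s (window 1): ALLOW
  req#14 t=17s (window 1): DENY
  req#15 t=18s (window 1): DENY
  req#16 t=19s (window 1): DENY
  req#17 t=20s (window 1): DENY
  req#18 t=22s (window 1): DENY
  req#19 t=23s (window 1): DENY

Allowed counts by window: 4 4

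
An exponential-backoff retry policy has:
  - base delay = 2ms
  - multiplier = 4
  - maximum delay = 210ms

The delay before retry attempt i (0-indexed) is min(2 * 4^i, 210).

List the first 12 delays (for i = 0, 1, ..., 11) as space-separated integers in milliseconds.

Computing each delay:
  i=0: min(2*4^0, 210) = 2
  i=1: min(2*4^1, 210) = 8
  i=2: min(2*4^2, 210) = 32
  i=3: min(2*4^3, 210) = 128
  i=4: min(2*4^4, 210) = 210
  i=5: min(2*4^5, 210) = 210
  i=6: min(2*4^6, 210) = 210
  i=7: min(2*4^7, 210) = 210
  i=8: min(2*4^8, 210) = 210
  i=9: min(2*4^9, 210) = 210
  i=10: min(2*4^10, 210) = 210
  i=11: min(2*4^11, 210) = 210

Answer: 2 8 32 128 210 210 210 210 210 210 210 210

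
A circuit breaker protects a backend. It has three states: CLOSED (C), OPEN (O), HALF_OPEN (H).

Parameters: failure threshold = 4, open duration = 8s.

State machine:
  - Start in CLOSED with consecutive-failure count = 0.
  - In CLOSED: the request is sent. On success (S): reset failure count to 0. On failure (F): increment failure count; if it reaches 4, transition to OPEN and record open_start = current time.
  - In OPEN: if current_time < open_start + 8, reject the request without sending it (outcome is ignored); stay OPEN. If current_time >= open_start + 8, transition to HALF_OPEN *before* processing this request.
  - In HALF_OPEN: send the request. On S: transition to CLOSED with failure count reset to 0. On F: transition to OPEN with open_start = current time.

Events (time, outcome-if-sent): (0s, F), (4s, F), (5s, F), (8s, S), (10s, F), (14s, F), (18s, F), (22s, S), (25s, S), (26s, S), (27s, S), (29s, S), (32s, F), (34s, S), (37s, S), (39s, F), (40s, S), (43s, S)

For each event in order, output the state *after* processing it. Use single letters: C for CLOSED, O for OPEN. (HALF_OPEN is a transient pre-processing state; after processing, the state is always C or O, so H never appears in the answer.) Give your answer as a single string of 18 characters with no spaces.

Answer: CCCCCCCCCCCCCCCCCC

Derivation:
State after each event:
  event#1 t=0s outcome=F: state=CLOSED
  event#2 t=4s outcome=F: state=CLOSED
  event#3 t=5s outcome=F: state=CLOSED
  event#4 t=8s outcome=S: state=CLOSED
  event#5 t=10s outcome=F: state=CLOSED
  event#6 t=14s outcome=F: state=CLOSED
  event#7 t=18s outcome=F: state=CLOSED
  event#8 t=22s outcome=S: state=CLOSED
  event#9 t=25s outcome=S: state=CLOSED
  event#10 t=26s outcome=S: state=CLOSED
  event#11 t=27s outcome=S: state=CLOSED
  event#12 t=29s outcome=S: state=CLOSED
  event#13 t=32s outcome=F: state=CLOSED
  event#14 t=34s outcome=S: state=CLOSED
  event#15 t=37s outcome=S: state=CLOSED
  event#16 t=39s outcome=F: state=CLOSED
  event#17 t=40s outcome=S: state=CLOSED
  event#18 t=43s outcome=S: state=CLOSED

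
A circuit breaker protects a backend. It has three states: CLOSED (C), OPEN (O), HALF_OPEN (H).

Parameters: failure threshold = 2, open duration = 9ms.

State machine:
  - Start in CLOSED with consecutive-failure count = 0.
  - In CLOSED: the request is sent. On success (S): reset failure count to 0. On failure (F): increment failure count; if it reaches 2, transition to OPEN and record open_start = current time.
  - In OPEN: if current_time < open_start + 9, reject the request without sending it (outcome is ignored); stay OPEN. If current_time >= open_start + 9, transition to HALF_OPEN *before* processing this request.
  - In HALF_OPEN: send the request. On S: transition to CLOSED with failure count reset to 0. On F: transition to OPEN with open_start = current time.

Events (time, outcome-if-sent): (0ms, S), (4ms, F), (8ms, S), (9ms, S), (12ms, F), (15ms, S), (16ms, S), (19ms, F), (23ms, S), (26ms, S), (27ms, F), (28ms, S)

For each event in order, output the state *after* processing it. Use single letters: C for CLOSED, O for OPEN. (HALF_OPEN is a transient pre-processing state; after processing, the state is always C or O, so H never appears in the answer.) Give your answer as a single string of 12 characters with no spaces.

State after each event:
  event#1 t=0ms outcome=S: state=CLOSED
  event#2 t=4ms outcome=F: state=CLOSED
  event#3 t=8ms outcome=S: state=CLOSED
  event#4 t=9ms outcome=S: state=CLOSED
  event#5 t=12ms outcome=F: state=CLOSED
  event#6 t=15ms outcome=S: state=CLOSED
  event#7 t=16ms outcome=S: state=CLOSED
  event#8 t=19ms outcome=F: state=CLOSED
  event#9 t=23ms outcome=S: state=CLOSED
  event#10 t=26ms outcome=S: state=CLOSED
  event#11 t=27ms outcome=F: state=CLOSED
  event#12 t=28ms outcome=S: state=CLOSED

Answer: CCCCCCCCCCCC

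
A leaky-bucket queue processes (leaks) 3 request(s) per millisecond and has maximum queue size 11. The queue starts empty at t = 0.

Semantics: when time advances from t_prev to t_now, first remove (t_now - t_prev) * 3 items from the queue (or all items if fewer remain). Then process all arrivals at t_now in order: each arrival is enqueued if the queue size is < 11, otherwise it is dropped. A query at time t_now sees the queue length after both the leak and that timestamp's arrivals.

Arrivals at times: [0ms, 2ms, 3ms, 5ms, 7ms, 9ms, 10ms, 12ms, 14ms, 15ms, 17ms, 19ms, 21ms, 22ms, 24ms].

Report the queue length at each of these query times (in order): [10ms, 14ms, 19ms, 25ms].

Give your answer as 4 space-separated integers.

Answer: 1 1 1 0

Derivation:
Queue lengths at query times:
  query t=10ms: backlog = 1
  query t=14ms: backlog = 1
  query t=19ms: backlog = 1
  query t=25ms: backlog = 0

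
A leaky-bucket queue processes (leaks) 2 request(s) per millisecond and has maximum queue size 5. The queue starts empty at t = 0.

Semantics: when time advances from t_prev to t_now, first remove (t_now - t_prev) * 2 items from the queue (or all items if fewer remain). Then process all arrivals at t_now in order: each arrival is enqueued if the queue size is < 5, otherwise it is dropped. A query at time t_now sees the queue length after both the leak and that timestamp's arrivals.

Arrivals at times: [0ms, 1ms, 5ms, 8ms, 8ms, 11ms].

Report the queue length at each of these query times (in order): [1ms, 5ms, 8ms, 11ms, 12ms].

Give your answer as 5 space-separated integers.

Answer: 1 1 2 1 0

Derivation:
Queue lengths at query times:
  query t=1ms: backlog = 1
  query t=5ms: backlog = 1
  query t=8ms: backlog = 2
  query t=11ms: backlog = 1
  query t=12ms: backlog = 0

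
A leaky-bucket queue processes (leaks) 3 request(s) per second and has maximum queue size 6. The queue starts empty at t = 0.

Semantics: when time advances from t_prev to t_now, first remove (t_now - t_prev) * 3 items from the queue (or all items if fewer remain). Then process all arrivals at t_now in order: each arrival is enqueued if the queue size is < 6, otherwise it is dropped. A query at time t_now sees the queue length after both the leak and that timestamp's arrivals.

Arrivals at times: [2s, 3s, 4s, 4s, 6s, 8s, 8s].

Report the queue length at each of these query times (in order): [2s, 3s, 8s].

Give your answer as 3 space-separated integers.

Answer: 1 1 2

Derivation:
Queue lengths at query times:
  query t=2s: backlog = 1
  query t=3s: backlog = 1
  query t=8s: backlog = 2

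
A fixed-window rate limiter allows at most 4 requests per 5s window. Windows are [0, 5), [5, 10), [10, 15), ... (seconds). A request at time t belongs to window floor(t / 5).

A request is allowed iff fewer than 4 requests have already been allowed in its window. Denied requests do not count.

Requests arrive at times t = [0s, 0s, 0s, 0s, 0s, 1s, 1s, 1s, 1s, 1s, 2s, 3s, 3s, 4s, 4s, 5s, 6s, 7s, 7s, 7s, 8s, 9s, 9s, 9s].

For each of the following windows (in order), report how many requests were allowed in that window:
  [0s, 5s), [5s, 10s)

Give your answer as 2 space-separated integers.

Answer: 4 4

Derivation:
Processing requests:
  req#1 t=0s (window 0): ALLOW
  req#2 t=0s (window 0): ALLOW
  req#3 t=0s (window 0): ALLOW
  req#4 t=0s (window 0): ALLOW
  req#5 t=0s (window 0): DENY
  req#6 t=1s (window 0): DENY
  req#7 t=1s (window 0): DENY
  req#8 t=1s (window 0): DENY
  req#9 t=1s (window 0): DENY
  req#10 t=1s (window 0): DENY
  req#11 t=2s (window 0): DENY
  req#12 t=3s (window 0): DENY
  req#13 t=3s (window 0): DENY
  req#14 t=4s (window 0): DENY
  req#15 t=4s (window 0): DENY
  req#16 t=5s (window 1): ALLOW
  req#17 t=6s (window 1): ALLOW
  req#18 t=7s (window 1): ALLOW
  req#19 t=7s (window 1): ALLOW
  req#20 t=7s (window 1): DENY
  req#21 t=8s (window 1): DENY
  req#22 t=9s (window 1): DENY
  req#23 t=9s (window 1): DENY
  req#24 t=9s (window 1): DENY

Allowed counts by window: 4 4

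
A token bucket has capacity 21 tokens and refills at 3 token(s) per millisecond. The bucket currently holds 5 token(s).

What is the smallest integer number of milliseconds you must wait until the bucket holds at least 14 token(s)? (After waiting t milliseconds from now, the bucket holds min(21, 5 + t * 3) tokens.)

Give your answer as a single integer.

Need 5 + t * 3 >= 14, so t >= 9/3.
Smallest integer t = ceil(9/3) = 3.

Answer: 3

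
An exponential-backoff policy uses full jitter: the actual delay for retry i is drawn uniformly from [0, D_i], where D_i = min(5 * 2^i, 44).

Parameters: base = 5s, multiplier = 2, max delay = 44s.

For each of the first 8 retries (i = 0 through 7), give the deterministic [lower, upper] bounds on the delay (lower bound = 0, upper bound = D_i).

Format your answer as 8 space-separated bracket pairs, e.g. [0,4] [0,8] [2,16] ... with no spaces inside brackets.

Computing bounds per retry:
  i=0: D_i=min(5*2^0,44)=5, bounds=[0,5]
  i=1: D_i=min(5*2^1,44)=10, bounds=[0,10]
  i=2: D_i=min(5*2^2,44)=20, bounds=[0,20]
  i=3: D_i=min(5*2^3,44)=40, bounds=[0,40]
  i=4: D_i=min(5*2^4,44)=44, bounds=[0,44]
  i=5: D_i=min(5*2^5,44)=44, bounds=[0,44]
  i=6: D_i=min(5*2^6,44)=44, bounds=[0,44]
  i=7: D_i=min(5*2^7,44)=44, bounds=[0,44]

Answer: [0,5] [0,10] [0,20] [0,40] [0,44] [0,44] [0,44] [0,44]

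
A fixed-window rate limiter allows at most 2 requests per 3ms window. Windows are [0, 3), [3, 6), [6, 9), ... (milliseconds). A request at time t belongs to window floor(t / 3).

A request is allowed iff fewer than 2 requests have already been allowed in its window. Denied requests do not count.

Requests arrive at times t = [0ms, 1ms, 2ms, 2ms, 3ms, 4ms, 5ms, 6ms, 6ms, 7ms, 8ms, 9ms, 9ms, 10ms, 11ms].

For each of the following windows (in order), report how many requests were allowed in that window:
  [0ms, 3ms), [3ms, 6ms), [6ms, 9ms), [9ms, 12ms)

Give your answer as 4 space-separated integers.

Processing requests:
  req#1 t=0ms (window 0): ALLOW
  req#2 t=1ms (window 0): ALLOW
  req#3 t=2ms (window 0): DENY
  req#4 t=2ms (window 0): DENY
  req#5 t=3ms (window 1): ALLOW
  req#6 t=4ms (window 1): ALLOW
  req#7 t=5ms (window 1): DENY
  req#8 t=6ms (window 2): ALLOW
  req#9 t=6ms (window 2): ALLOW
  req#10 t=7ms (window 2): DENY
  req#11 t=8ms (window 2): DENY
  req#12 t=9ms (window 3): ALLOW
  req#13 t=9ms (window 3): ALLOW
  req#14 t=10ms (window 3): DENY
  req#15 t=11ms (window 3): DENY

Allowed counts by window: 2 2 2 2

Answer: 2 2 2 2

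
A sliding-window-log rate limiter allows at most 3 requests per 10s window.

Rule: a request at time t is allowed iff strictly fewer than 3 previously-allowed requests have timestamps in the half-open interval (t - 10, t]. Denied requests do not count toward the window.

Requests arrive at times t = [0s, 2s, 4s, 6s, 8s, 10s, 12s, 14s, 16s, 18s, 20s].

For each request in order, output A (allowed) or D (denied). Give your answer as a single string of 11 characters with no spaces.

Answer: AAADDAAADDA

Derivation:
Tracking allowed requests in the window:
  req#1 t=0s: ALLOW
  req#2 t=2s: ALLOW
  req#3 t=4s: ALLOW
  req#4 t=6s: DENY
  req#5 t=8s: DENY
  req#6 t=10s: ALLOW
  req#7 t=12s: ALLOW
  req#8 t=14s: ALLOW
  req#9 t=16s: DENY
  req#10 t=18s: DENY
  req#11 t=20s: ALLOW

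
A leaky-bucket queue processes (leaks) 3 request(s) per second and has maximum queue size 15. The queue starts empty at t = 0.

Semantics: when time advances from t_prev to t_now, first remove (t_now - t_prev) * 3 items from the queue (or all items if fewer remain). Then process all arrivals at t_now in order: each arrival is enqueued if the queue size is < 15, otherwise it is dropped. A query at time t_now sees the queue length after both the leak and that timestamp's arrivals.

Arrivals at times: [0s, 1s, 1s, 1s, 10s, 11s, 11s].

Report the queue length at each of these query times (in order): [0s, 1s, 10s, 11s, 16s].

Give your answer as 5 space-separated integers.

Queue lengths at query times:
  query t=0s: backlog = 1
  query t=1s: backlog = 3
  query t=10s: backlog = 1
  query t=11s: backlog = 2
  query t=16s: backlog = 0

Answer: 1 3 1 2 0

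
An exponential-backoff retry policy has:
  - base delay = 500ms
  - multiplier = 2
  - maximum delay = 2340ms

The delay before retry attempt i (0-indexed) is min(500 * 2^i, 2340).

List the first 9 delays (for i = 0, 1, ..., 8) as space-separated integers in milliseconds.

Answer: 500 1000 2000 2340 2340 2340 2340 2340 2340

Derivation:
Computing each delay:
  i=0: min(500*2^0, 2340) = 500
  i=1: min(500*2^1, 2340) = 1000
  i=2: min(500*2^2, 2340) = 2000
  i=3: min(500*2^3, 2340) = 2340
  i=4: min(500*2^4, 2340) = 2340
  i=5: min(500*2^5, 2340) = 2340
  i=6: min(500*2^6, 2340) = 2340
  i=7: min(500*2^7, 2340) = 2340
  i=8: min(500*2^8, 2340) = 2340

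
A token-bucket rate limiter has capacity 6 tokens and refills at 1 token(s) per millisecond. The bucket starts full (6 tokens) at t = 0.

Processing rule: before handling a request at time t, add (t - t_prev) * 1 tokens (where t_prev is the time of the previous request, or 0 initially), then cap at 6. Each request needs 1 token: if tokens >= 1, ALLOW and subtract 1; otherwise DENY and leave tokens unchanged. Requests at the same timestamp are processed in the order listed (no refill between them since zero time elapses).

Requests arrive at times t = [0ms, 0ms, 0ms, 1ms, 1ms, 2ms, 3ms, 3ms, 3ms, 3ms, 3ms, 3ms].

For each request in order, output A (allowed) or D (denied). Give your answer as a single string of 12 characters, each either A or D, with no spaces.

Answer: AAAAAAAAADDD

Derivation:
Simulating step by step:
  req#1 t=0ms: ALLOW
  req#2 t=0ms: ALLOW
  req#3 t=0ms: ALLOW
  req#4 t=1ms: ALLOW
  req#5 t=1ms: ALLOW
  req#6 t=2ms: ALLOW
  req#7 t=3ms: ALLOW
  req#8 t=3ms: ALLOW
  req#9 t=3ms: ALLOW
  req#10 t=3ms: DENY
  req#11 t=3ms: DENY
  req#12 t=3ms: DENY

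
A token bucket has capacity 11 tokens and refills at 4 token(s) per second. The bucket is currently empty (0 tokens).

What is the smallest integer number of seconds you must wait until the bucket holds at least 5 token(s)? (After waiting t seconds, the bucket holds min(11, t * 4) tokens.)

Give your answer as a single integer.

Answer: 2

Derivation:
Need t * 4 >= 5, so t >= 5/4.
Smallest integer t = ceil(5/4) = 2.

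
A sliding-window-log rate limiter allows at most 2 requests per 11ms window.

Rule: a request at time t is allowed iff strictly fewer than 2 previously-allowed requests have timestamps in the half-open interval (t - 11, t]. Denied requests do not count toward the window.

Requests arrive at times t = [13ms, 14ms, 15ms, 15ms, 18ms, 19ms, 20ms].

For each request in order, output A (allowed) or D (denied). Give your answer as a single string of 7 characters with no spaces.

Tracking allowed requests in the window:
  req#1 t=13ms: ALLOW
  req#2 t=14ms: ALLOW
  req#3 t=15ms: DENY
  req#4 t=15ms: DENY
  req#5 t=18ms: DENY
  req#6 t=19ms: DENY
  req#7 t=20ms: DENY

Answer: AADDDDD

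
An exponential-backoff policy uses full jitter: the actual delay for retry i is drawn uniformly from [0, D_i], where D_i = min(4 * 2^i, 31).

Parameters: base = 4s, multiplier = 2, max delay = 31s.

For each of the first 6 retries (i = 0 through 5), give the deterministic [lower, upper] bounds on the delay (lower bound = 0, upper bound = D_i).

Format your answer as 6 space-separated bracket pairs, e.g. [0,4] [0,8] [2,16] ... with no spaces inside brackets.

Computing bounds per retry:
  i=0: D_i=min(4*2^0,31)=4, bounds=[0,4]
  i=1: D_i=min(4*2^1,31)=8, bounds=[0,8]
  i=2: D_i=min(4*2^2,31)=16, bounds=[0,16]
  i=3: D_i=min(4*2^3,31)=31, bounds=[0,31]
  i=4: D_i=min(4*2^4,31)=31, bounds=[0,31]
  i=5: D_i=min(4*2^5,31)=31, bounds=[0,31]

Answer: [0,4] [0,8] [0,16] [0,31] [0,31] [0,31]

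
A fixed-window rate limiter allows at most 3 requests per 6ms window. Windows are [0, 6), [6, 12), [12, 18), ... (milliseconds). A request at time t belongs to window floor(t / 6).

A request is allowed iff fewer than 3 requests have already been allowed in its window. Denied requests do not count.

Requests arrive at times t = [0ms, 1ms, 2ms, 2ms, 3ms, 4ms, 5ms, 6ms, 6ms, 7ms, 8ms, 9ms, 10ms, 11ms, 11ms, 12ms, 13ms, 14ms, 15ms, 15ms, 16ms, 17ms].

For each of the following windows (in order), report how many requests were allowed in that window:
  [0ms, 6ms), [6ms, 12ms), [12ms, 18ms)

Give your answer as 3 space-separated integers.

Answer: 3 3 3

Derivation:
Processing requests:
  req#1 t=0ms (window 0): ALLOW
  req#2 t=1ms (window 0): ALLOW
  req#3 t=2ms (window 0): ALLOW
  req#4 t=2ms (window 0): DENY
  req#5 t=3ms (window 0): DENY
  req#6 t=4ms (window 0): DENY
  req#7 t=5ms (window 0): DENY
  req#8 t=6ms (window 1): ALLOW
  req#9 t=6ms (window 1): ALLOW
  req#10 t=7ms (window 1): ALLOW
  req#11 t=8ms (window 1): DENY
  req#12 t=9ms (window 1): DENY
  req#13 t=10ms (window 1): DENY
  req#14 t=11ms (window 1): DENY
  req#15 t=11ms (window 1): DENY
  req#16 t=12ms (window 2): ALLOW
  req#17 t=13ms (window 2): ALLOW
  req#18 t=14ms (window 2): ALLOW
  req#19 t=15ms (window 2): DENY
  req#20 t=15ms (window 2): DENY
  req#21 t=16ms (window 2): DENY
  req#22 t=17ms (window 2): DENY

Allowed counts by window: 3 3 3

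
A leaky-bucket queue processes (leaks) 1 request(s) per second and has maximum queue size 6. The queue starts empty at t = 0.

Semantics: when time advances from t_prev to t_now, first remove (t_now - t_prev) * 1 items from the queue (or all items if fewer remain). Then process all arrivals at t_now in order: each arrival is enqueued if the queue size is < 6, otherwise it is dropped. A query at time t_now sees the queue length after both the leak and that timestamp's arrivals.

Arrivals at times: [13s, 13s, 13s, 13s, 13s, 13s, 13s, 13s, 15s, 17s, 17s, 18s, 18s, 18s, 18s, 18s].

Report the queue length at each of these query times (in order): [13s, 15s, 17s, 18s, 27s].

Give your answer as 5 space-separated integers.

Queue lengths at query times:
  query t=13s: backlog = 6
  query t=15s: backlog = 5
  query t=17s: backlog = 5
  query t=18s: backlog = 6
  query t=27s: backlog = 0

Answer: 6 5 5 6 0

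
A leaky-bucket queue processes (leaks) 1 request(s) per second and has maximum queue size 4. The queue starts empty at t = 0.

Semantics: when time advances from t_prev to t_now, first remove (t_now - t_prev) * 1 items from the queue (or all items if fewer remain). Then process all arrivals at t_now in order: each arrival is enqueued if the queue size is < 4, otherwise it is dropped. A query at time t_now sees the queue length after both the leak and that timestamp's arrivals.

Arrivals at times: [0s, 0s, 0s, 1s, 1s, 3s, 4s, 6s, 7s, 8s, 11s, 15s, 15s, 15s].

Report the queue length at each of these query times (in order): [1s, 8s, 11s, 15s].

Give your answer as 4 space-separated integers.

Answer: 4 2 1 3

Derivation:
Queue lengths at query times:
  query t=1s: backlog = 4
  query t=8s: backlog = 2
  query t=11s: backlog = 1
  query t=15s: backlog = 3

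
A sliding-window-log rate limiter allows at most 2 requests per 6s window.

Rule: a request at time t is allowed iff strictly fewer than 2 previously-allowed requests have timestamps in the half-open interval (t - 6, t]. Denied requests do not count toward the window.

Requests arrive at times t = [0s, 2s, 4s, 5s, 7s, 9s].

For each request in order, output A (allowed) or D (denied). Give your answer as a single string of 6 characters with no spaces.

Tracking allowed requests in the window:
  req#1 t=0s: ALLOW
  req#2 t=2s: ALLOW
  req#3 t=4s: DENY
  req#4 t=5s: DENY
  req#5 t=7s: ALLOW
  req#6 t=9s: ALLOW

Answer: AADDAA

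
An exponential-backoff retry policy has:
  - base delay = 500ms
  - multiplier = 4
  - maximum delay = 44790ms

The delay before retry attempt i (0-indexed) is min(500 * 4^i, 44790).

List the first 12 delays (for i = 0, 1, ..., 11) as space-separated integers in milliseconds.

Computing each delay:
  i=0: min(500*4^0, 44790) = 500
  i=1: min(500*4^1, 44790) = 2000
  i=2: min(500*4^2, 44790) = 8000
  i=3: min(500*4^3, 44790) = 32000
  i=4: min(500*4^4, 44790) = 44790
  i=5: min(500*4^5, 44790) = 44790
  i=6: min(500*4^6, 44790) = 44790
  i=7: min(500*4^7, 44790) = 44790
  i=8: min(500*4^8, 44790) = 44790
  i=9: min(500*4^9, 44790) = 44790
  i=10: min(500*4^10, 44790) = 44790
  i=11: min(500*4^11, 44790) = 44790

Answer: 500 2000 8000 32000 44790 44790 44790 44790 44790 44790 44790 44790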